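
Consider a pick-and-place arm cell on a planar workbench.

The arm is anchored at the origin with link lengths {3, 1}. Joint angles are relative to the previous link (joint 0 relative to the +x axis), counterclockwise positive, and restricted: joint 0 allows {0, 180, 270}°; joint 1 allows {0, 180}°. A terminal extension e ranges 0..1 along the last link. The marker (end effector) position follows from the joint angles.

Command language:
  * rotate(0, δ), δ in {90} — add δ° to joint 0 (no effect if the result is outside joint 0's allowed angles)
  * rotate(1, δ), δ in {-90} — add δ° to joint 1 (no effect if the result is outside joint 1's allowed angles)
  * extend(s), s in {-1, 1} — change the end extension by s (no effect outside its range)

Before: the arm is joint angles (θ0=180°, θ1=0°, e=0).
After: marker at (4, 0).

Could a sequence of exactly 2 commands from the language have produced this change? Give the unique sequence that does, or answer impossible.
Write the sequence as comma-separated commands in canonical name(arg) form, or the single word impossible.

rotate(0, 90), rotate(0, 90)

begin: joint angles (θ0=180°, θ1=0°, e=0)
1. rotate(0, 90) → joint angles (θ0=270°, θ1=0°, e=0)
2. rotate(0, 90) → joint angles (θ0=0°, θ1=0°, e=0)
no other 2-command option fits: unique.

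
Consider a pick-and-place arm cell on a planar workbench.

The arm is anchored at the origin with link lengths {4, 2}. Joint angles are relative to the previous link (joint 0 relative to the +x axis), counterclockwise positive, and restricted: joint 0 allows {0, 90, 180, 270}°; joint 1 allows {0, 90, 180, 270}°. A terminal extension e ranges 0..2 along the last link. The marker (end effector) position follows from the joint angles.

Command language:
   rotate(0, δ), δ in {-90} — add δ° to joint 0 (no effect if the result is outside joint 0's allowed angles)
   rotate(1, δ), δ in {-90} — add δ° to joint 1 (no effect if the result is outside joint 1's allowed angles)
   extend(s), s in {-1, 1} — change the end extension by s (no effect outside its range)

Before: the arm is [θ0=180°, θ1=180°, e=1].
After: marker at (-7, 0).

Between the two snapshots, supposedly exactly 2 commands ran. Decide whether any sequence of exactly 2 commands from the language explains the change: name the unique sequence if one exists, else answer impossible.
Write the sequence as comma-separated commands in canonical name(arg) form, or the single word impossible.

start: [θ0=180°, θ1=180°, e=1]
[1] after rotate(1, -90): [θ0=180°, θ1=90°, e=1]
[2] after rotate(1, -90): [θ0=180°, θ1=0°, e=1]
all 16 alternatives checked — unique.

rotate(1, -90), rotate(1, -90)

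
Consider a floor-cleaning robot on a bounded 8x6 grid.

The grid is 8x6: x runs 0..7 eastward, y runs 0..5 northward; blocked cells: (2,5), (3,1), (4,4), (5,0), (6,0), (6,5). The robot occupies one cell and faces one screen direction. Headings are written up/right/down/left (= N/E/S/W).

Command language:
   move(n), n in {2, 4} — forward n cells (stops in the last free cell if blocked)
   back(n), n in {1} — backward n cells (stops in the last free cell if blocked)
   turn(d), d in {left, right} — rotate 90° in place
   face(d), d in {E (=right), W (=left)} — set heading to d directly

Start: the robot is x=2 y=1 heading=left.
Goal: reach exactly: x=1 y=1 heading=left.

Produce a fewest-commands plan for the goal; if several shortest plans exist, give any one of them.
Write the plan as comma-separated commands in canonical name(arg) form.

move(4), back(1)

initial: x=2 y=1 heading=left
1. move(4) → x=0 y=1 heading=left
2. back(1) → x=1 y=1 heading=left
minimal: 2 command(s), checked below 2.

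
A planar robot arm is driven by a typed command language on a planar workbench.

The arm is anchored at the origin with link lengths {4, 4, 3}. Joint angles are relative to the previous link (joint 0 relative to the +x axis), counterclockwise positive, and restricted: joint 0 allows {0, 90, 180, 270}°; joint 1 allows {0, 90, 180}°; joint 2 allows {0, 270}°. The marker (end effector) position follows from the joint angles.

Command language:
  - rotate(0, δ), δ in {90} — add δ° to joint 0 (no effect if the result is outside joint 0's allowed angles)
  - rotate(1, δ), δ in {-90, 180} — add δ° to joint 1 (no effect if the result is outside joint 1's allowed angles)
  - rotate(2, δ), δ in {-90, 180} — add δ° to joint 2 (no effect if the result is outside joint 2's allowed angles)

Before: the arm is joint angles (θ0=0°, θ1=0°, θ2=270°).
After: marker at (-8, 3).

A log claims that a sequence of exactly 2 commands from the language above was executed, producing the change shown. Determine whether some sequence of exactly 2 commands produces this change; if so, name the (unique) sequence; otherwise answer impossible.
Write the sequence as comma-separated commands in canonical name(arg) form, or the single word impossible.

initial: joint angles (θ0=0°, θ1=0°, θ2=270°)
t=1 rotate(0, 90) ⇒ joint angles (θ0=90°, θ1=0°, θ2=270°)
t=2 rotate(0, 90) ⇒ joint angles (θ0=180°, θ1=0°, θ2=270°)
no other 2-command option fits: unique.

rotate(0, 90), rotate(0, 90)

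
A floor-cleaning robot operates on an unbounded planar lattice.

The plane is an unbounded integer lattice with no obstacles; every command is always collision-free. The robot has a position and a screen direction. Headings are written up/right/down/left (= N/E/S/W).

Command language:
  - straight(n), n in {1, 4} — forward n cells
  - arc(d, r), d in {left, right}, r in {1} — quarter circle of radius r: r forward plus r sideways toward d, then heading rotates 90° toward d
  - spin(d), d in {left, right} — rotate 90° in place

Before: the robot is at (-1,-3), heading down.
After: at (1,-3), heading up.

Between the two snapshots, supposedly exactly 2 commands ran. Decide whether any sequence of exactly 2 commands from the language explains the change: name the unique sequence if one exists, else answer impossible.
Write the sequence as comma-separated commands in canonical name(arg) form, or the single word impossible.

arc(left, 1), arc(left, 1)

key: position moved to (1,-3) AND the heading swung to N — translation plus rotation needed
initial: at (-1,-3), heading down
1. arc(left, 1) → at (0,-4), heading right
2. arc(left, 1) → at (1,-3), heading up
no other 2-command option fits: unique.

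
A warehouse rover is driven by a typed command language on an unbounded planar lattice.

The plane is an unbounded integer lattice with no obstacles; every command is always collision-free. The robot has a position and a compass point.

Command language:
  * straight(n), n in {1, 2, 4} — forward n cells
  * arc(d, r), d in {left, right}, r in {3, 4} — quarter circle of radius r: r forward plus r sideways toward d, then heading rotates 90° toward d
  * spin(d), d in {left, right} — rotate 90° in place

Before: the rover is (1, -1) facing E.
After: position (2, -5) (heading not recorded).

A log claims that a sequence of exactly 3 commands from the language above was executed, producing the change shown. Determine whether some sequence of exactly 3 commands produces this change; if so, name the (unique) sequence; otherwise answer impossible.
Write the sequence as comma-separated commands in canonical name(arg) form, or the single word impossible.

key: order matters: swapping straight(1) and straight(4) lands elsewhere
from: (1, -1) facing E
t=1 straight(1) ⇒ (2, -1) facing E
t=2 spin(right) ⇒ (2, -1) facing S
t=3 straight(4) ⇒ (2, -5) facing S
uniquely the one of 729 3-step routes that fits.

straight(1), spin(right), straight(4)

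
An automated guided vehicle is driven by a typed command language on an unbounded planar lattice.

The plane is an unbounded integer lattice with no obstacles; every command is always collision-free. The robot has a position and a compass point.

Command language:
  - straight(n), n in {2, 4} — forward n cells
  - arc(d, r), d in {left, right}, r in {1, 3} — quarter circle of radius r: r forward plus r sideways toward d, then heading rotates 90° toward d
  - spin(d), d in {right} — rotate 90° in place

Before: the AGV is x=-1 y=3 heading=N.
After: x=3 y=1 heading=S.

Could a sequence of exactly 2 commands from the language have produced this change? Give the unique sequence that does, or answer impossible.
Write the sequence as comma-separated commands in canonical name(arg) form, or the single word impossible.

arc(right, 1), arc(right, 3)

key: order matters: swapping arc(right, 1) and arc(right, 3) lands elsewhere
from: x=-1 y=3 heading=N
step 1 (arc(right, 1)): x=0 y=4 heading=E
step 2 (arc(right, 3)): x=3 y=1 heading=S
no other 2-command option fits: unique.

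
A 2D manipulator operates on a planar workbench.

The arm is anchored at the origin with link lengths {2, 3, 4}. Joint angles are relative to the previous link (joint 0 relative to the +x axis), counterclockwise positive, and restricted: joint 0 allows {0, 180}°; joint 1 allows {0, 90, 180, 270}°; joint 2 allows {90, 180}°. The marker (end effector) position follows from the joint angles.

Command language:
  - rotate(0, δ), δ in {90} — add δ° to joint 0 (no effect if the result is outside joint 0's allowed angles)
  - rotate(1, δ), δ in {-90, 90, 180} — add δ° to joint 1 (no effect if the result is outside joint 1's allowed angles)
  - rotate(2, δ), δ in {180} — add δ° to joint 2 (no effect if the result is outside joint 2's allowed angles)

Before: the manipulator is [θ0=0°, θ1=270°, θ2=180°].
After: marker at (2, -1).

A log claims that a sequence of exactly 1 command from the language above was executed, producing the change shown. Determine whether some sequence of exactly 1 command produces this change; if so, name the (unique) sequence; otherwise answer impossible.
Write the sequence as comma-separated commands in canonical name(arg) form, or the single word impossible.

rotate(1, 180)

from: [θ0=0°, θ1=270°, θ2=180°]
step 1 (rotate(1, 180)): [θ0=0°, θ1=90°, θ2=180°]
no other 1-command option fits: unique.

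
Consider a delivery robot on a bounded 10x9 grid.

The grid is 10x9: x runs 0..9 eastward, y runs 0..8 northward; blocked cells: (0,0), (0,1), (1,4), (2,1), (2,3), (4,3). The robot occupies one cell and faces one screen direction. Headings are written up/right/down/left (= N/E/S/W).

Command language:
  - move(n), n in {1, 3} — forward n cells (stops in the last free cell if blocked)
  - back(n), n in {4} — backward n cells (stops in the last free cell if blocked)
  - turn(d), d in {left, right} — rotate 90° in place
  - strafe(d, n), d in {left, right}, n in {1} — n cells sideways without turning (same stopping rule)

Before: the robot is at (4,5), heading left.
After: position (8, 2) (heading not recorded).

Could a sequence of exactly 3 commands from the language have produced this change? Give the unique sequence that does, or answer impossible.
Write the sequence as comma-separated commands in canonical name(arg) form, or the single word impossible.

back(4), turn(left), move(3)

key: order matters: swapping back(4) and move(3) lands elsewhere
t0: at (4,5), heading left
[1] after back(4): at (8,5), heading left
[2] after turn(left): at (8,5), heading down
[3] after move(3): at (8,2), heading down
no other 3-command option fits: unique.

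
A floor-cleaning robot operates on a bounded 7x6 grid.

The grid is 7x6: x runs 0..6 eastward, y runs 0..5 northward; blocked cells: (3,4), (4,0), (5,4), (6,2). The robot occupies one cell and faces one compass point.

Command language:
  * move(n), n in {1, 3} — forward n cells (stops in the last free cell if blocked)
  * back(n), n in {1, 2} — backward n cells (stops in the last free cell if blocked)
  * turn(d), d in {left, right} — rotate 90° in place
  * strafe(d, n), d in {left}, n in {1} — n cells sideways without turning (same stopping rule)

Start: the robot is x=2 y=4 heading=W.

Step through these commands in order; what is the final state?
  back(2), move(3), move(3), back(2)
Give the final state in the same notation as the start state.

start: x=2 y=4 heading=W
1. back(2) → x=2 y=4 heading=W
2. move(3) → x=0 y=4 heading=W
3. move(3) → x=0 y=4 heading=W
4. back(2) → x=2 y=4 heading=W

x=2 y=4 heading=W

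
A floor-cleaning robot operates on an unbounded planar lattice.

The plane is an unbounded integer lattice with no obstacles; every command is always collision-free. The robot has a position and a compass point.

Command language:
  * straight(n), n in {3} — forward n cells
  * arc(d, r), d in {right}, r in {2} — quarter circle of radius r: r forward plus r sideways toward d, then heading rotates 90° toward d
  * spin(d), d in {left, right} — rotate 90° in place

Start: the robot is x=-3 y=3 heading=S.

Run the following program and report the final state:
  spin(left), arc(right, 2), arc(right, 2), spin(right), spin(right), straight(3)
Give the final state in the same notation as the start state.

x=0 y=-1 heading=E

begin: x=-3 y=3 heading=S
1. spin(left) → x=-3 y=3 heading=E
2. arc(right, 2) → x=-1 y=1 heading=S
3. arc(right, 2) → x=-3 y=-1 heading=W
4. spin(right) → x=-3 y=-1 heading=N
5. spin(right) → x=-3 y=-1 heading=E
6. straight(3) → x=0 y=-1 heading=E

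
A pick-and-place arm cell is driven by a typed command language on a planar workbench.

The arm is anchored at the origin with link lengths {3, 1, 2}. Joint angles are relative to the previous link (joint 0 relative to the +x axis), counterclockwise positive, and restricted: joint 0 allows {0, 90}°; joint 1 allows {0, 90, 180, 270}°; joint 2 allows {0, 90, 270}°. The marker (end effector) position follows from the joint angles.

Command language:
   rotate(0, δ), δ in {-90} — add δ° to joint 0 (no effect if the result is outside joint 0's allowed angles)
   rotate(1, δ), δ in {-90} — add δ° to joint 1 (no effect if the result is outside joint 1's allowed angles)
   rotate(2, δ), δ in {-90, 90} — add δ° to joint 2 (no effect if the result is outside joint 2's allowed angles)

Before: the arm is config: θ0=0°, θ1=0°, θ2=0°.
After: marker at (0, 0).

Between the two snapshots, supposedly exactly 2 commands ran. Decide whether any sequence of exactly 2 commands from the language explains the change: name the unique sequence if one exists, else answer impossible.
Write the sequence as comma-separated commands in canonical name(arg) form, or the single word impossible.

t0: config: θ0=0°, θ1=0°, θ2=0°
t=1 rotate(1, -90) ⇒ config: θ0=0°, θ1=270°, θ2=0°
t=2 rotate(1, -90) ⇒ config: θ0=0°, θ1=180°, θ2=0°
uniquely the one of 16 2-step routes that fits.

rotate(1, -90), rotate(1, -90)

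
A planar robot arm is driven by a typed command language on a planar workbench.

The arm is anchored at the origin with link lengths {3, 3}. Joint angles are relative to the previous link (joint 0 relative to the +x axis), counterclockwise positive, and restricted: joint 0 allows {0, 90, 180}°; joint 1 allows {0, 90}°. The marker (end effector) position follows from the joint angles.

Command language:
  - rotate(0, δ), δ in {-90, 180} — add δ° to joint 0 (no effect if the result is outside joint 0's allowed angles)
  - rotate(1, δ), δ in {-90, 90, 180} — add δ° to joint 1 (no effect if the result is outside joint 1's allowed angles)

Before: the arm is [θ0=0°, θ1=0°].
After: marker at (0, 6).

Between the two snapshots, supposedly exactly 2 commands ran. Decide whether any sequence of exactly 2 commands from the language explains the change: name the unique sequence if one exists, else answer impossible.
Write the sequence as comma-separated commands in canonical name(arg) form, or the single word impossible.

rotate(0, 180), rotate(0, -90)

key: running rotate(0, -90) before rotate(0, 180) would end elsewhere — order is forced
from: [θ0=0°, θ1=0°]
t=1 rotate(0, 180) ⇒ [θ0=180°, θ1=0°]
t=2 rotate(0, -90) ⇒ [θ0=90°, θ1=0°]
all 25 alternatives checked — unique.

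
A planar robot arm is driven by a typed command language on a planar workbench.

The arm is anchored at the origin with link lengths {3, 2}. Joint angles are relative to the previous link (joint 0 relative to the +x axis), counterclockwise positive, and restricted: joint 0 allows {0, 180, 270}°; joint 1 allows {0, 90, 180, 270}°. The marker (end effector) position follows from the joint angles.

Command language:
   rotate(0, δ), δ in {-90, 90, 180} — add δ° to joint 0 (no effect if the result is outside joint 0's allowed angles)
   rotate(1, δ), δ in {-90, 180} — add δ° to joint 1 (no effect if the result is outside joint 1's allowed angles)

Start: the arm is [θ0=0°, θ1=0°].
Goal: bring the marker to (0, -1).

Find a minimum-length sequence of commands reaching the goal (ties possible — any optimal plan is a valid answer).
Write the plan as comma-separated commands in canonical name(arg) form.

initial: [θ0=0°, θ1=0°]
[1] after rotate(0, -90): [θ0=270°, θ1=0°]
[2] after rotate(1, 180): [θ0=270°, θ1=180°]
nothing shorter than 2 reaches the goal.

rotate(0, -90), rotate(1, 180)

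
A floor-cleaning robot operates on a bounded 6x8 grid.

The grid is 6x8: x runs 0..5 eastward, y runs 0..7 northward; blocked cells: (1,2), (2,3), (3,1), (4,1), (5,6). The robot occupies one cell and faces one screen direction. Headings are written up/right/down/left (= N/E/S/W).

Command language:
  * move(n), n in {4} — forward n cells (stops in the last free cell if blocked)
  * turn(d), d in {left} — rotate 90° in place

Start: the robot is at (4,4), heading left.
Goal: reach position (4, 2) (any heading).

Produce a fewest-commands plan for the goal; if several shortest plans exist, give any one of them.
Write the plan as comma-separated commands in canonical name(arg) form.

turn(left), move(4)

start: at (4,4), heading left
t=1 turn(left) ⇒ at (4,4), heading down
t=2 move(4) ⇒ at (4,2), heading down
nothing shorter than 2 reaches the goal.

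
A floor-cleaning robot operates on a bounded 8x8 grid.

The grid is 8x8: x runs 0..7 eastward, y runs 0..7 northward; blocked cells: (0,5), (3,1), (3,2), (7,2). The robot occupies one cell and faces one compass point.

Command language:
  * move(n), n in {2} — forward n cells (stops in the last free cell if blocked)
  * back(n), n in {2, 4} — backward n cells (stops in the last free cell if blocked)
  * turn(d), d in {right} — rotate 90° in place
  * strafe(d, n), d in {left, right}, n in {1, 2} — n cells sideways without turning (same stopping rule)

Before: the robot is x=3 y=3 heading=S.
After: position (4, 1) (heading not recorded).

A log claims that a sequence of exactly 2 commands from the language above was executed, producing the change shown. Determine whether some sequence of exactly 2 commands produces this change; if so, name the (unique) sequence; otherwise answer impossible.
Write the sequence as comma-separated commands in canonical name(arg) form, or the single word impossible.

strafe(left, 1), move(2)

key: order matters: swapping strafe(left, 1) and move(2) lands elsewhere
initial: x=3 y=3 heading=S
step 1 (strafe(left, 1)): x=4 y=3 heading=S
step 2 (move(2)): x=4 y=1 heading=S
no rival 2-sequence matches.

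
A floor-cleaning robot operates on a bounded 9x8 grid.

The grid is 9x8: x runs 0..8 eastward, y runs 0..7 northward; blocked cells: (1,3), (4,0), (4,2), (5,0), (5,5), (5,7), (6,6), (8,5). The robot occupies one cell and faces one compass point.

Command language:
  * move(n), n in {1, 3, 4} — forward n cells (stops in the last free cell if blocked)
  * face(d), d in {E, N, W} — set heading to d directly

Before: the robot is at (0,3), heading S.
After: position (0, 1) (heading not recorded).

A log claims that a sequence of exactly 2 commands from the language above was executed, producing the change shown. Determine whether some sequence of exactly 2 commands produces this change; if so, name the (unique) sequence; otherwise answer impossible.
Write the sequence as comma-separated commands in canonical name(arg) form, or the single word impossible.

initial: at (0,3), heading S
[1] after move(1): at (0,2), heading S
[2] after move(1): at (0,1), heading S
all 36 alternatives checked — unique.

move(1), move(1)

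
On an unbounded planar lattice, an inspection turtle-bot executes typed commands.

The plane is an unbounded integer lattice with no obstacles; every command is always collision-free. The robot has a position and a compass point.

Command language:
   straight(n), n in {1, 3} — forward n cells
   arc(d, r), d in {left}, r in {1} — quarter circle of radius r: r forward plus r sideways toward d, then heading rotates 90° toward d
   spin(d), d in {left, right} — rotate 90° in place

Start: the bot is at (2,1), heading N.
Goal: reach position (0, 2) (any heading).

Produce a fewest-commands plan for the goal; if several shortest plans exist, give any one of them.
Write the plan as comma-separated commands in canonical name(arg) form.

begin: at (2,1), heading N
step 1 (arc(left, 1)): at (1,2), heading W
step 2 (straight(1)): at (0,2), heading W
shorter routes all fall short; 2 is best.

arc(left, 1), straight(1)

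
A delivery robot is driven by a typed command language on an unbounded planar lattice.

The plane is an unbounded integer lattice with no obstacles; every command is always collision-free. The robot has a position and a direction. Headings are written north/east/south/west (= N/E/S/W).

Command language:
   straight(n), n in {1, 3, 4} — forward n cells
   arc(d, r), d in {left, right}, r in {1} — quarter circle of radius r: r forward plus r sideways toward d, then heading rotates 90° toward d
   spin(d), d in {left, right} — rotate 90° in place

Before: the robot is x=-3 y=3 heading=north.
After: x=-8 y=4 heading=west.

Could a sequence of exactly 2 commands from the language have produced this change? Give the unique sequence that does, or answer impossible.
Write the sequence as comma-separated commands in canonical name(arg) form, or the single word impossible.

arc(left, 1), straight(4)

key: running straight(4) before arc(left, 1) would end elsewhere — order is forced
begin: x=-3 y=3 heading=north
step 1 (arc(left, 1)): x=-4 y=4 heading=west
step 2 (straight(4)): x=-8 y=4 heading=west
uniquely the one of 49 2-step routes that fits.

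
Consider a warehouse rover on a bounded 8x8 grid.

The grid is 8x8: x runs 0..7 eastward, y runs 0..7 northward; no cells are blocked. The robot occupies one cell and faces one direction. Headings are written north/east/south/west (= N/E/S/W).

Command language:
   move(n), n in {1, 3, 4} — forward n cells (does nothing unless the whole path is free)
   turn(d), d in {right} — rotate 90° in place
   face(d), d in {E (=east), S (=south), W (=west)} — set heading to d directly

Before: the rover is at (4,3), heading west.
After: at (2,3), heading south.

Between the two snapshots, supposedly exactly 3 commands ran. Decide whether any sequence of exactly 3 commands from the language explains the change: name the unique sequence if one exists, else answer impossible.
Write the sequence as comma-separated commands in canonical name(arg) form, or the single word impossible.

key: position moved to (2,3) AND the heading swung to S — translation plus rotation needed
begin: at (4,3), heading west
step 1 (move(1)): at (3,3), heading west
step 2 (move(1)): at (2,3), heading west
step 3 (face(S)): at (2,3), heading south
uniquely the one of 343 3-step routes that fits.

move(1), move(1), face(S)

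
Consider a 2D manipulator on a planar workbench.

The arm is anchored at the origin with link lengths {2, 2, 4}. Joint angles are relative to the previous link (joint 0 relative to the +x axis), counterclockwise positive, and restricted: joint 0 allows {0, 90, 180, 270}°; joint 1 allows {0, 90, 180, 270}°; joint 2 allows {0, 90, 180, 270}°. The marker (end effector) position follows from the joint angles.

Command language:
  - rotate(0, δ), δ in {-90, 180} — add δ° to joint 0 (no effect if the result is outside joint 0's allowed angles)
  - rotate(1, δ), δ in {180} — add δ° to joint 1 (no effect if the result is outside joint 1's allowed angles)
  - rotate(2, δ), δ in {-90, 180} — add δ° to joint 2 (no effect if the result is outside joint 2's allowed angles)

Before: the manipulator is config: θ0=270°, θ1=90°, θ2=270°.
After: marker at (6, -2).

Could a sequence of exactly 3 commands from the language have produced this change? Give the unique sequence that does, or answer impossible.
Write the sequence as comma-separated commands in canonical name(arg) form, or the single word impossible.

from: config: θ0=270°, θ1=90°, θ2=270°
1. rotate(2, -90) → config: θ0=270°, θ1=90°, θ2=180°
2. rotate(2, -90) → config: θ0=270°, θ1=90°, θ2=90°
3. rotate(2, -90) → config: θ0=270°, θ1=90°, θ2=0°
no rival 3-sequence matches.

rotate(2, -90), rotate(2, -90), rotate(2, -90)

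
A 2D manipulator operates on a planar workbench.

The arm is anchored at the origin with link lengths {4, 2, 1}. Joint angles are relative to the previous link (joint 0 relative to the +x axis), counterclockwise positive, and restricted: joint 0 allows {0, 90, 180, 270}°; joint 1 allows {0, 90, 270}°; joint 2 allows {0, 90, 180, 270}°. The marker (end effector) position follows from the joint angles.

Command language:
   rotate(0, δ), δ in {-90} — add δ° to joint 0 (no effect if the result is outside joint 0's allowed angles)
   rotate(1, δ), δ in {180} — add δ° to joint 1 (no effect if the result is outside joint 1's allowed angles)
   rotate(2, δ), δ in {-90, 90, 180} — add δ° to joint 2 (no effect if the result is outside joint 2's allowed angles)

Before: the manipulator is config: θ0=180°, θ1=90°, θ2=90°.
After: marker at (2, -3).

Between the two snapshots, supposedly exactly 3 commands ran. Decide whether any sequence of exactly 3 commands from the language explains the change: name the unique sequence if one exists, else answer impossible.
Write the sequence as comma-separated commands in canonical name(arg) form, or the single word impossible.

t0: config: θ0=180°, θ1=90°, θ2=90°
1. rotate(0, -90) → config: θ0=90°, θ1=90°, θ2=90°
2. rotate(0, -90) → config: θ0=0°, θ1=90°, θ2=90°
3. rotate(0, -90) → config: θ0=270°, θ1=90°, θ2=90°
uniquely the one of 125 3-step routes that fits.

rotate(0, -90), rotate(0, -90), rotate(0, -90)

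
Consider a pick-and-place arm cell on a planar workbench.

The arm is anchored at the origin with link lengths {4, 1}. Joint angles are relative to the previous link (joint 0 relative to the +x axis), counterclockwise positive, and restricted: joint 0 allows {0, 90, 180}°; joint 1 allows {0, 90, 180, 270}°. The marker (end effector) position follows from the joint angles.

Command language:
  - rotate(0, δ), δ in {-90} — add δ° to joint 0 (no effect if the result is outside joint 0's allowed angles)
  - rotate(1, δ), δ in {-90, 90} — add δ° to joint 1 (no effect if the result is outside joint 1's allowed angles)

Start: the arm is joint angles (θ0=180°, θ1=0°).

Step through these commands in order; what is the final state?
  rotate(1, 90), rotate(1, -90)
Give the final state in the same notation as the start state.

start: joint angles (θ0=180°, θ1=0°)
1. rotate(1, 90) → joint angles (θ0=180°, θ1=90°)
2. rotate(1, -90) → joint angles (θ0=180°, θ1=0°)

joint angles (θ0=180°, θ1=0°)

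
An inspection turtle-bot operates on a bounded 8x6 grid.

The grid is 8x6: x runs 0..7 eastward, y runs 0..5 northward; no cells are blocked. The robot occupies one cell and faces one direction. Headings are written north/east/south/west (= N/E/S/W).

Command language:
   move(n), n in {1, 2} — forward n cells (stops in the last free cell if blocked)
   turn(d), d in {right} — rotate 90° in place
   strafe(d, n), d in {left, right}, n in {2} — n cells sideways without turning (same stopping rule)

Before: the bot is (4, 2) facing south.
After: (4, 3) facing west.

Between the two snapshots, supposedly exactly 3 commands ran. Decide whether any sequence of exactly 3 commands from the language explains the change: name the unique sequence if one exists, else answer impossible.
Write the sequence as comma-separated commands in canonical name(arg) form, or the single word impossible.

key: running strafe(right, 2) before move(1) would end elsewhere — order is forced
t0: (4, 2) facing south
step 1 (move(1)): (4, 1) facing south
step 2 (turn(right)): (4, 1) facing west
step 3 (strafe(right, 2)): (4, 3) facing west
no rival 3-sequence matches.

move(1), turn(right), strafe(right, 2)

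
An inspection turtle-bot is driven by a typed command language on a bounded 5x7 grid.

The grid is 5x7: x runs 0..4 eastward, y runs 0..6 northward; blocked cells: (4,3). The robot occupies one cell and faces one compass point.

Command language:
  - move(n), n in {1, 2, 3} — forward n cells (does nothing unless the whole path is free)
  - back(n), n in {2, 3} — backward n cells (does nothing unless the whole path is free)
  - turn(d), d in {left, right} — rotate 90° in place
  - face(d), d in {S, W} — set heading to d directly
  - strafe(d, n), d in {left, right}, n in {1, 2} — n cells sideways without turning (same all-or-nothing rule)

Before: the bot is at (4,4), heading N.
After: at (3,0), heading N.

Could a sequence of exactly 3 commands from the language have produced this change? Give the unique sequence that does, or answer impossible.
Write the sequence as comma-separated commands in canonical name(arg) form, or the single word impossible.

key: order matters: swapping strafe(left, 1) and back(2) lands elsewhere
t0: at (4,4), heading N
step 1 (strafe(left, 1)): at (3,4), heading N
step 2 (back(2)): at (3,2), heading N
step 3 (back(2)): at (3,0), heading N
no other 3-command option fits: unique.

strafe(left, 1), back(2), back(2)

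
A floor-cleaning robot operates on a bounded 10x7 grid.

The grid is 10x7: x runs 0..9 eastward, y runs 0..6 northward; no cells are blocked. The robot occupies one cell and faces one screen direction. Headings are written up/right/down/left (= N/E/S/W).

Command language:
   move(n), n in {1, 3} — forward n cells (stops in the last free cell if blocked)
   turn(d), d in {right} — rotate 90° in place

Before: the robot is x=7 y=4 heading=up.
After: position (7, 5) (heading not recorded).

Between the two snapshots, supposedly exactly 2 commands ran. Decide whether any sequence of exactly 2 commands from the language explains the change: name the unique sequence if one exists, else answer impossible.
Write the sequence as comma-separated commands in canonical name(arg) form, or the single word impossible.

move(1), turn(right)

key: order matters: swapping move(1) and turn(right) lands elsewhere
from: x=7 y=4 heading=up
1. move(1) → x=7 y=5 heading=up
2. turn(right) → x=7 y=5 heading=right
no other 2-command option fits: unique.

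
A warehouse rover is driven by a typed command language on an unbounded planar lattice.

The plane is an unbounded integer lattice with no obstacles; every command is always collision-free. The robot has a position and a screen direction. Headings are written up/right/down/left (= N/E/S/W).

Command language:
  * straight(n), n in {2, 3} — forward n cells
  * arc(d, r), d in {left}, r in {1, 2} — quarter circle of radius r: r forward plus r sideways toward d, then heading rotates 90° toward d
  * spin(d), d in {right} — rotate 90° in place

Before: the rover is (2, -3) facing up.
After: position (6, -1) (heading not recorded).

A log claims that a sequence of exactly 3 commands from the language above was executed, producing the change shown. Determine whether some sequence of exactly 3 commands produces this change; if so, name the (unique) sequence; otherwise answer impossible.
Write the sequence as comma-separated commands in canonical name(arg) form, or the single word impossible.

key: running arc(left, 2) before spin(right) would end elsewhere — order is forced
begin: (2, -3) facing up
step 1 (spin(right)): (2, -3) facing right
step 2 (straight(2)): (4, -3) facing right
step 3 (arc(left, 2)): (6, -1) facing up
all 125 alternatives checked — unique.

spin(right), straight(2), arc(left, 2)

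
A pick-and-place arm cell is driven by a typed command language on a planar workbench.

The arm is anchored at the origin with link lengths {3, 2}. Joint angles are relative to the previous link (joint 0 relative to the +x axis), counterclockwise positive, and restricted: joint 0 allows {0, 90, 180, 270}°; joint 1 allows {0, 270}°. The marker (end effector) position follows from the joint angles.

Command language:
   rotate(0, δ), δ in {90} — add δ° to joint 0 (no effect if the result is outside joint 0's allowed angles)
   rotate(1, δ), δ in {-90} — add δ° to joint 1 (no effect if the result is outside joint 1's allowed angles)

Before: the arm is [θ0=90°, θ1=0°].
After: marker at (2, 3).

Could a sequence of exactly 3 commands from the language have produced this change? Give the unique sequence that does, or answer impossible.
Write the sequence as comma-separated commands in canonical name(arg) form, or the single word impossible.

rotate(1, -90), rotate(1, -90), rotate(1, -90)

initial: [θ0=90°, θ1=0°]
1. rotate(1, -90) → [θ0=90°, θ1=270°]
2. rotate(1, -90) → [θ0=90°, θ1=270°]
3. rotate(1, -90) → [θ0=90°, θ1=270°]
all 8 alternatives checked — unique.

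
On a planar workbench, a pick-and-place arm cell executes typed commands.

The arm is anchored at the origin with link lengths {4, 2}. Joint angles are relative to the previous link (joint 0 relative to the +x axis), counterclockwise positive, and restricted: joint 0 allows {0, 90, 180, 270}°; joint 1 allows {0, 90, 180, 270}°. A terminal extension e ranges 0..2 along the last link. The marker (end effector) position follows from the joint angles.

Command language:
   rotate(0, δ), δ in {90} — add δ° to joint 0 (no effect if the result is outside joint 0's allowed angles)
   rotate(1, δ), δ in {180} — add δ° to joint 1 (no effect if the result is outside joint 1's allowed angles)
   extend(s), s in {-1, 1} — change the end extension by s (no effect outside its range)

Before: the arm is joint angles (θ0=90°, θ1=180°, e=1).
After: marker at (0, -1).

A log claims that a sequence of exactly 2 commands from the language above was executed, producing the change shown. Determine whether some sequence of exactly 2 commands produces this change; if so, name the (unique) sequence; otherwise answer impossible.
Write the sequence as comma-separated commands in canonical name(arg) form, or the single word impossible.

from: joint angles (θ0=90°, θ1=180°, e=1)
step 1 (rotate(0, 90)): joint angles (θ0=180°, θ1=180°, e=1)
step 2 (rotate(0, 90)): joint angles (θ0=270°, θ1=180°, e=1)
all 16 alternatives checked — unique.

rotate(0, 90), rotate(0, 90)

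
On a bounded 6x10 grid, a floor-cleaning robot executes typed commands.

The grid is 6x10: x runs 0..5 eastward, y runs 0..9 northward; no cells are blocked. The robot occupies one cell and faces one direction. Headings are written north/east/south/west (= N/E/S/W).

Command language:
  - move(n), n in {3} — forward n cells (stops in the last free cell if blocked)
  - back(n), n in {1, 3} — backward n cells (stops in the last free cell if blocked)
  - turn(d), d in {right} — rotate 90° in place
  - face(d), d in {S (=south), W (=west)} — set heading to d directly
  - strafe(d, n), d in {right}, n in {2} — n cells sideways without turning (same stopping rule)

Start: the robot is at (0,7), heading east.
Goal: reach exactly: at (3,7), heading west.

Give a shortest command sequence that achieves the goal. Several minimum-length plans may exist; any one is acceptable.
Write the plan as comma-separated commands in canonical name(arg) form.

face(W), back(3)

from: at (0,7), heading east
step 1 (face(W)): at (0,7), heading west
step 2 (back(3)): at (3,7), heading west
minimal: 2 command(s), checked below 2.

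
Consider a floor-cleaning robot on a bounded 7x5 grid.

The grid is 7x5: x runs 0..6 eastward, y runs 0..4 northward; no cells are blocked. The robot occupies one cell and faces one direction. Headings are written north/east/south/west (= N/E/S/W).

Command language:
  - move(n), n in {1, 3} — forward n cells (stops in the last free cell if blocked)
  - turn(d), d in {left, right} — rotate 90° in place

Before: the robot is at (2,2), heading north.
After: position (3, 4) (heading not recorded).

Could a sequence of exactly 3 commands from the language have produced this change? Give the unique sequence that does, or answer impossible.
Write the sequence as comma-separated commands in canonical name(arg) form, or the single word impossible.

move(3), turn(right), move(1)

key: running move(1) before move(3) would end elsewhere — order is forced
initial: at (2,2), heading north
[1] after move(3): at (2,4), heading north
[2] after turn(right): at (2,4), heading east
[3] after move(1): at (3,4), heading east
no rival 3-sequence matches.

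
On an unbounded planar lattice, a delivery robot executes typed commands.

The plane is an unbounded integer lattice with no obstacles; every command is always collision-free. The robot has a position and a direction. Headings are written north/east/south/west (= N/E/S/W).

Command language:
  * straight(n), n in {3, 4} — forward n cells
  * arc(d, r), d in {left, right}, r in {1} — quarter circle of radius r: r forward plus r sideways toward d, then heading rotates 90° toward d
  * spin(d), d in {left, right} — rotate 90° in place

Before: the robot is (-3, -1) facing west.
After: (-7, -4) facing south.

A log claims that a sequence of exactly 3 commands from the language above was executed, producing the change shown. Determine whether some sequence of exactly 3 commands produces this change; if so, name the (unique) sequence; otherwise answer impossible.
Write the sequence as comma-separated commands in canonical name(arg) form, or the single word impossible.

key: position moved to (-7,-4) AND the heading swung to S — translation plus rotation needed
begin: (-3, -1) facing west
t=1 straight(4) ⇒ (-7, -1) facing west
t=2 spin(left) ⇒ (-7, -1) facing south
t=3 straight(3) ⇒ (-7, -4) facing south
uniquely the one of 216 3-step routes that fits.

straight(4), spin(left), straight(3)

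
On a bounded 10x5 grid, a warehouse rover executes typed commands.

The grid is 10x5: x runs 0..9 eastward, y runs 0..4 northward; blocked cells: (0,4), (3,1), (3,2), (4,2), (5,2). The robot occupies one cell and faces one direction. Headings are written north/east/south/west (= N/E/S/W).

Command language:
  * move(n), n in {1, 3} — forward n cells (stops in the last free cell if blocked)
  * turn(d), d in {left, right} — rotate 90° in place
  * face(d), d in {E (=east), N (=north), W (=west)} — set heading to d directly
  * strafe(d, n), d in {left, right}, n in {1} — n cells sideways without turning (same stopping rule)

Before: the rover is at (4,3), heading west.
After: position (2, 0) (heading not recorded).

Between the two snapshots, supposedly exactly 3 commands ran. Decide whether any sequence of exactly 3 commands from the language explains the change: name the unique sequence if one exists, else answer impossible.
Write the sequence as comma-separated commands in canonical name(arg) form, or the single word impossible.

impossible

all 729 sequences checked — none match.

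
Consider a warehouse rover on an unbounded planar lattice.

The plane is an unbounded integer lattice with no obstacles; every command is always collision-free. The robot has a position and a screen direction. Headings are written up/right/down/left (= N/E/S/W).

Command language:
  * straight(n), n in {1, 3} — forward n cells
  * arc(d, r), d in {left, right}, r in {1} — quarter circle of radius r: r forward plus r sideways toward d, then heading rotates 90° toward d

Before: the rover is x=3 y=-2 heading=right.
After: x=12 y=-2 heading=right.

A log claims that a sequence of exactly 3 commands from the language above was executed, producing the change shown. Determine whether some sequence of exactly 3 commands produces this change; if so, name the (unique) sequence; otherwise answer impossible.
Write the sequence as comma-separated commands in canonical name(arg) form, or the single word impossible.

straight(3), straight(3), straight(3)

key: heading stays E — no command in the sequence turns
initial: x=3 y=-2 heading=right
1. straight(3) → x=6 y=-2 heading=right
2. straight(3) → x=9 y=-2 heading=right
3. straight(3) → x=12 y=-2 heading=right
no rival 3-sequence matches.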